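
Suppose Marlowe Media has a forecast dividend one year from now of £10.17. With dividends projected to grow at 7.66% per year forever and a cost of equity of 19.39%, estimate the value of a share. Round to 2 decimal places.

Gordon growth model: P₀ = D₁/(r − g), with D₁ = 10.17 given directly.
P₀ = 10.1700 / (0.1939 − 0.0766) = 10.1700 / 0.1173 = 86.7008

£86.70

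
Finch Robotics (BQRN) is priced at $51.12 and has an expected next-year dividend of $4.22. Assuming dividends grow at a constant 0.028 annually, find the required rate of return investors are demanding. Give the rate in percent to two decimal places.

Rearranging the constant-growth DDM: r = D₁/P₀ + g.
r = 4.2200 / 51.12 + 0.028 = 0.08255 + 0.028 = 0.11055

11.06%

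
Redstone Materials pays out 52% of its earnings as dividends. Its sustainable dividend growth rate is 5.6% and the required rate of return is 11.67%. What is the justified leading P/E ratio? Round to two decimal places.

8.57

Justified leading P/E = b/(r−g) = 0.52/(0.1167−0.056) = 8.5667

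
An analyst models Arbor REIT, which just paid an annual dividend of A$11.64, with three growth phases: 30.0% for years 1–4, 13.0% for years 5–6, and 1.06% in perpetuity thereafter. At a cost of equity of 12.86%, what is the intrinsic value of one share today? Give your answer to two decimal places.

Three-stage DDM. Project D₁…D_6; terminal Gordon value at t=6 with g = 0.0106; discount at r = 0.1286.
D_1 = 15.1320
D_2 = 19.6716
D_3 = 25.5731
D_4 = 33.2450
D_5 = 37.5669
D_6 = 42.4505
TV_6 = 42.9005/(0.1286−0.0106) = 363.5637
P₀ = Σ Dₜ/(1+r)ᵗ + TV_6/(1+r)^6 = 284.1211

A$284.12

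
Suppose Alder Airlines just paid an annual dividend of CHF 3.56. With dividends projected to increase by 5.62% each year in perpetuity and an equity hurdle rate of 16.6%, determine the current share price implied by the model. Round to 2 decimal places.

Gordon growth model: P₀ = D₁/(r − g). D₁ = 3.56 × (1 + 0.0562) = 3.7601.
P₀ = 3.7601 / (0.166 − 0.0562) = 3.7601 / 0.1098 = 34.2447

CHF 34.24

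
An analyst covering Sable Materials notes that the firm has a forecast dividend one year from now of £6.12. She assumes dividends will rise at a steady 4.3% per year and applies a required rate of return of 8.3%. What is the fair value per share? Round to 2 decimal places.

£153.00

Gordon growth model: P₀ = D₁/(r − g), with D₁ = 6.12 given directly.
P₀ = 6.1200 / (0.083 − 0.043) = 6.1200 / 0.04 = 153.0000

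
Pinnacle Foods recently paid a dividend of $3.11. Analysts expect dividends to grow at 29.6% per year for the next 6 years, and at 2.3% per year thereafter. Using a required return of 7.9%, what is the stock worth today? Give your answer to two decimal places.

Two-stage DDM. Project D₁…D_6 at 0.296, terminal growth 0.023, discount at r = 0.079.
D_1 = 4.0306
D_2 = 5.2236
D_3 = 6.7698
D_4 = 8.7737
D_5 = 11.3707
D_6 = 14.7364
Terminal value at t=6: TV = D_7/(r−g) = 15.0753/(0.079−0.023) = 269.2018
P₀ = 4.0306/(1+0.079)^1 + 5.2236/(1+0.079)^2 + 6.7698/(1+0.079)^3 + 8.7737/(1+0.079)^4 + 11.3707/(1+0.079)^5 + 14.7364/(1+0.079)^6 + 269.2018/(1+0.079)^6 = 207.7851

$207.79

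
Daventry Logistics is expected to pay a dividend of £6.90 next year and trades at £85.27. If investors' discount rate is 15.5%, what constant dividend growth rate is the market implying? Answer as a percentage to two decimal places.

7.41%

From P₀ = D₁/(r − g), the implied growth is g = r − D₁/P₀.
g = 0.155 − 6.90/85.27 = 0.155 − 0.08092 = 0.07408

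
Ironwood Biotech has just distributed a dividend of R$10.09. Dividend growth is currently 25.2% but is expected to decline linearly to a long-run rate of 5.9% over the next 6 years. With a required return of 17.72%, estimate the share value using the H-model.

R$139.83

H-model: P₀ = D₀[(1+g_L) + H(g_S−g_L)]/(r−g_L), with H = 6/2 = 3.
P₀ = 10.09 × [(1+0.059) + 3×(0.252−0.059)] / (0.1772−0.059)
   = 10.09 × 1.6380 / 0.1182 = 139.8259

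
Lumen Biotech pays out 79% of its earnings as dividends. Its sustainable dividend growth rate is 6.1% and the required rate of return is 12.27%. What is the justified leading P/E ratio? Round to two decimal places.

Justified leading P/E = b/(r−g) = 0.79/(0.1227−0.061) = 12.8039

12.80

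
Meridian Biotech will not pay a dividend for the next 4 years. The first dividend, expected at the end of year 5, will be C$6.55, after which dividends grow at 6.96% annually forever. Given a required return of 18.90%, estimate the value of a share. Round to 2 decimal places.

C$27.45

Deferred-dividend DDM. At t=4 the remaining stream is a growing perpetuity with first payment D_5 = 6.55.
V_4 = D_5/(r−g) = 6.55/(0.189−0.0696) = 54.8576
P₀ = V_4/(1+r)^4 = 54.8576/(1+0.189)^4 = 27.4479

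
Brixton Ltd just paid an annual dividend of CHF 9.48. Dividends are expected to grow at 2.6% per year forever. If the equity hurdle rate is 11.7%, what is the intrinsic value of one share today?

Gordon growth model: P₀ = D₁/(r − g). D₁ = 9.48 × (1 + 0.026) = 9.7265.
P₀ = 9.7265 / (0.117 − 0.026) = 9.7265 / 0.091 = 106.8844

CHF 106.88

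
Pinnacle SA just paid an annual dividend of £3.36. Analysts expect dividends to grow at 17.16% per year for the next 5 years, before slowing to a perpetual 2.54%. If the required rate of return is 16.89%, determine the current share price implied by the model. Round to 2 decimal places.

Two-stage DDM. Project D₁…D_5 at 0.1716, terminal growth 0.0254, discount at r = 0.1689.
D_1 = 3.9366
D_2 = 4.6121
D_3 = 5.4035
D_4 = 6.3308
D_5 = 7.4171
Terminal value at t=5: TV = D_6/(r−g) = 7.6055/(0.1689−0.0254) = 53.0002
P₀ = 3.9366/(1+0.1689)^1 + 4.6121/(1+0.1689)^2 + 5.4035/(1+0.1689)^3 + 6.3308/(1+0.1689)^4 + 7.4171/(1+0.1689)^5 + 53.0002/(1+0.1689)^5 = 41.2047

£41.20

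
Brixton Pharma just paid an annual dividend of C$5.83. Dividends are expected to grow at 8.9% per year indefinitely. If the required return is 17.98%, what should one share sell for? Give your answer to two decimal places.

C$69.92

Gordon growth model: P₀ = D₁/(r − g). D₁ = 5.83 × (1 + 0.089) = 6.3489.
P₀ = 6.3489 / (0.1798 − 0.089) = 6.3489 / 0.0908 = 69.9215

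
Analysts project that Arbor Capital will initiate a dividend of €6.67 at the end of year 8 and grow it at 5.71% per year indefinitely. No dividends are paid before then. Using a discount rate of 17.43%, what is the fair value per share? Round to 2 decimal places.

€18.48

Deferred-dividend DDM. At t=7 the remaining stream is a growing perpetuity with first payment D_8 = 6.67.
V_7 = D_8/(r−g) = 6.67/(0.1743−0.0571) = 56.9113
P₀ = V_7/(1+r)^7 = 56.9113/(1+0.1743)^7 = 18.4818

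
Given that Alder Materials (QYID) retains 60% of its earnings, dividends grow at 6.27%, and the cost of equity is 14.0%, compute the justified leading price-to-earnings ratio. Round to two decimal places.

Payout ratio b = 1 − 0.60 = 0.40.
Justified leading P/E = b/(r−g) = 0.40/(0.14−0.0627) = 5.1746

5.17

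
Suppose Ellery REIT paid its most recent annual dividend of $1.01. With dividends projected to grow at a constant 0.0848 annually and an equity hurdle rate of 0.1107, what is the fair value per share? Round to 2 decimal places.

Gordon growth model: P₀ = D₁/(r − g). D₁ = 1.01 × (1 + 0.0848) = 1.0956.
P₀ = 1.0956 / (0.1107 − 0.0848) = 1.0956 / 0.0259 = 42.3030

$42.30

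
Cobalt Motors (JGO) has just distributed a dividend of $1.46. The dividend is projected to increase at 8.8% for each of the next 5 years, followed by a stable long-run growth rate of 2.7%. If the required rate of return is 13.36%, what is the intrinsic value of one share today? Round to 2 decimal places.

Two-stage DDM. Project D₁…D_5 at 0.088, terminal growth 0.027, discount at r = 0.1336.
D_1 = 1.5885
D_2 = 1.7283
D_3 = 1.8804
D_4 = 2.0458
D_5 = 2.2259
Terminal value at t=5: TV = D_6/(r−g) = 2.2860/(0.1336−0.027) = 21.4442
P₀ = 1.5885/(1+0.1336)^1 + 1.7283/(1+0.1336)^2 + 1.8804/(1+0.1336)^3 + 2.0458/(1+0.1336)^4 + 2.2259/(1+0.1336)^5 + 21.4442/(1+0.1336)^5 = 17.9203

$17.92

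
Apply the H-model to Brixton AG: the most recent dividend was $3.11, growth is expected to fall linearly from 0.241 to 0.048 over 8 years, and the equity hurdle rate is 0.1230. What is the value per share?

$75.47

H-model: P₀ = D₀[(1+g_L) + H(g_S−g_L)]/(r−g_L), with H = 8/2 = 4.
P₀ = 3.11 × [(1+0.048) + 4×(0.241−0.048)] / (0.123−0.048)
   = 3.11 × 1.8200 / 0.075 = 75.4693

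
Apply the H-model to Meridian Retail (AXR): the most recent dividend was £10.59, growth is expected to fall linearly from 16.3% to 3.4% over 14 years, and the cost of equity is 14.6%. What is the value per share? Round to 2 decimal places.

£183.15

H-model: P₀ = D₀[(1+g_L) + H(g_S−g_L)]/(r−g_L), with H = 14/2 = 7.
P₀ = 10.59 × [(1+0.034) + 7×(0.163−0.034)] / (0.146−0.034)
   = 10.59 × 1.9370 / 0.112 = 183.1503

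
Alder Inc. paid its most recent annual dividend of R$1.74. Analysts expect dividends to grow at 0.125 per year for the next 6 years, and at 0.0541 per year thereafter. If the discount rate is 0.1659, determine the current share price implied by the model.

R$22.47

Two-stage DDM. Project D₁…D_6 at 0.125, terminal growth 0.0541, discount at r = 0.1659.
D_1 = 1.9575
D_2 = 2.2022
D_3 = 2.4775
D_4 = 2.7871
D_5 = 3.1355
D_6 = 3.5275
Terminal value at t=6: TV = D_7/(r−g) = 3.7183/(0.1659−0.0541) = 33.2586
P₀ = 1.9575/(1+0.1659)^1 + 2.2022/(1+0.1659)^2 + 2.4775/(1+0.1659)^3 + 2.7871/(1+0.1659)^4 + 3.1355/(1+0.1659)^5 + 3.5275/(1+0.1659)^6 + 33.2586/(1+0.1659)^6 = 22.4720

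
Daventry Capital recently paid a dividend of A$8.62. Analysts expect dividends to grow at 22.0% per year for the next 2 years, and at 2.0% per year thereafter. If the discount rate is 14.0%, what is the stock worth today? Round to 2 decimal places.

A$103.01

Two-stage DDM. Project D₁…D_2 at 0.22, terminal growth 0.02, discount at r = 0.14.
D_1 = 10.5164
D_2 = 12.8300
Terminal value at t=2: TV = D_3/(r−g) = 13.0866/(0.14−0.02) = 109.0551
P₀ = 10.5164/(1+0.14)^1 + 12.8300/(1+0.14)^2 + 109.0551/(1+0.14)^2 = 103.0115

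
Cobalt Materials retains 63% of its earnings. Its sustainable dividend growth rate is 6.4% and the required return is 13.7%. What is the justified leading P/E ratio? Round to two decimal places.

5.07

Payout ratio b = 1 − 0.63 = 0.37.
Justified leading P/E = b/(r−g) = 0.37/(0.137−0.064) = 5.0685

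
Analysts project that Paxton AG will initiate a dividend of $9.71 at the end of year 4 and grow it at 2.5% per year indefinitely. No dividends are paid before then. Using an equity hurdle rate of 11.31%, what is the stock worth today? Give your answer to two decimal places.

$79.92

Deferred-dividend DDM. At t=3 the remaining stream is a growing perpetuity with first payment D_4 = 9.71.
V_3 = D_4/(r−g) = 9.71/(0.1131−0.025) = 110.2157
P₀ = V_3/(1+r)^3 = 110.2157/(1+0.1131)^3 = 79.9173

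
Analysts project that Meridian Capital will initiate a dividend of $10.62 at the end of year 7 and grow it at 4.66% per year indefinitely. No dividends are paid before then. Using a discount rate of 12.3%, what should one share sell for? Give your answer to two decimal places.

Deferred-dividend DDM. At t=6 the remaining stream is a growing perpetuity with first payment D_7 = 10.62.
V_6 = D_7/(r−g) = 10.62/(0.123−0.0466) = 139.0052
P₀ = V_6/(1+r)^6 = 139.0052/(1+0.123)^6 = 69.3031

$69.30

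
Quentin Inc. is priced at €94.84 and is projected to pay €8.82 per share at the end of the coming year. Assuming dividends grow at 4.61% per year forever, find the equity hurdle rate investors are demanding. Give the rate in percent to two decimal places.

13.91%

Rearranging the constant-growth DDM: r = D₁/P₀ + g.
r = 8.8200 / 94.84 + 0.0461 = 0.09300 + 0.0461 = 0.13910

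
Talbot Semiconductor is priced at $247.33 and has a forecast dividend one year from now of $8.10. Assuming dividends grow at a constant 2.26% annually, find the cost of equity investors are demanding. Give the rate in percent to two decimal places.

5.53%

Rearranging the constant-growth DDM: r = D₁/P₀ + g.
r = 8.1000 / 247.33 + 0.0226 = 0.03275 + 0.0226 = 0.05535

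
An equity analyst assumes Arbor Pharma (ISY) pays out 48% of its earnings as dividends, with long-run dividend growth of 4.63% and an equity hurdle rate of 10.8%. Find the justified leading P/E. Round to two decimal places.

Justified leading P/E = b/(r−g) = 0.48/(0.108−0.0463) = 7.7796

7.78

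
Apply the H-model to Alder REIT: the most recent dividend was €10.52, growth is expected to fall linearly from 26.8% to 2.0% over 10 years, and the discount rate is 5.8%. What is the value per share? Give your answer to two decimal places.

H-model: P₀ = D₀[(1+g_L) + H(g_S−g_L)]/(r−g_L), with H = 10/2 = 5.
P₀ = 10.52 × [(1+0.02) + 5×(0.268−0.02)] / (0.058−0.02)
   = 10.52 × 2.2600 / 0.038 = 625.6632

€625.66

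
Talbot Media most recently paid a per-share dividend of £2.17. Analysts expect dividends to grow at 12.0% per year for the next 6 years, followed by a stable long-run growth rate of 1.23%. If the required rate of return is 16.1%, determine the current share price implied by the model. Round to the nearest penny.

Two-stage DDM. Project D₁…D_6 at 0.12, terminal growth 0.0123, discount at r = 0.161.
D_1 = 2.4304
D_2 = 2.7220
D_3 = 3.0487
D_4 = 3.4145
D_5 = 3.8243
D_6 = 4.2832
Terminal value at t=6: TV = D_7/(r−g) = 4.3359/(0.161−0.0123) = 29.1586
P₀ = 2.4304/(1+0.161)^1 + 2.7220/(1+0.161)^2 + 3.0487/(1+0.161)^3 + 3.4145/(1+0.161)^4 + 3.8243/(1+0.161)^5 + 4.2832/(1+0.161)^6 + 29.1586/(1+0.161)^6 = 23.4084

£23.41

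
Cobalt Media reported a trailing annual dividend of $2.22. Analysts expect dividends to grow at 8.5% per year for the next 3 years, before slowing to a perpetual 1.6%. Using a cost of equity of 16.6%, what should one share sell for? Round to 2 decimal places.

Two-stage DDM. Project D₁…D_3 at 0.085, terminal growth 0.016, discount at r = 0.166.
D_1 = 2.4087
D_2 = 2.6134
D_3 = 2.8356
Terminal value at t=3: TV = D_4/(r−g) = 2.8810/(0.166−0.016) = 19.2063
P₀ = 2.4087/(1+0.166)^1 + 2.6134/(1+0.166)^2 + 2.8356/(1+0.166)^3 + 19.2063/(1+0.166)^3 = 17.8925

$17.89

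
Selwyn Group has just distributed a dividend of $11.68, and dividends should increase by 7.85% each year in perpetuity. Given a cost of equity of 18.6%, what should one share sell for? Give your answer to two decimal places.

Gordon growth model: P₀ = D₁/(r − g). D₁ = 11.68 × (1 + 0.0785) = 12.5969.
P₀ = 12.5969 / (0.186 − 0.0785) = 12.5969 / 0.1075 = 117.1803

$117.18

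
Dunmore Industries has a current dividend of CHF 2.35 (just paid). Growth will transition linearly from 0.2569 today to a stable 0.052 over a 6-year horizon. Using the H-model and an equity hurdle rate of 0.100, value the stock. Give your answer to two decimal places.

H-model: P₀ = D₀[(1+g_L) + H(g_S−g_L)]/(r−g_L), with H = 6/2 = 3.
P₀ = 2.35 × [(1+0.052) + 3×(0.2569−0.052)] / (0.1−0.052)
   = 2.35 × 1.6667 / 0.048 = 81.5989

CHF 81.60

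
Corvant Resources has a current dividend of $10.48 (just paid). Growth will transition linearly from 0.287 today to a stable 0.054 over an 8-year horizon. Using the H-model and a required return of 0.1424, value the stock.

H-model: P₀ = D₀[(1+g_L) + H(g_S−g_L)]/(r−g_L), with H = 8/2 = 4.
P₀ = 10.48 × [(1+0.054) + 4×(0.287−0.054)] / (0.1424−0.054)
   = 10.48 × 1.9860 / 0.0884 = 235.4443

$235.44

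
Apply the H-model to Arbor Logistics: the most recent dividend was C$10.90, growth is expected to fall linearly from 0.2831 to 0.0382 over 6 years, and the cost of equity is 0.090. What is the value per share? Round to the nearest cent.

C$373.06

H-model: P₀ = D₀[(1+g_L) + H(g_S−g_L)]/(r−g_L), with H = 6/2 = 3.
P₀ = 10.90 × [(1+0.0382) + 3×(0.2831−0.0382)] / (0.09−0.0382)
   = 10.90 × 1.7729 / 0.0518 = 373.0620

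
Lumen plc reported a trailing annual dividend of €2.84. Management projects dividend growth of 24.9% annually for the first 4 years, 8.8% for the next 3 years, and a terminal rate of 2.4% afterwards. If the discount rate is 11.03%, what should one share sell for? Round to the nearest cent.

Three-stage DDM. Project D₁…D_7; terminal Gordon value at t=7 with g = 0.024; discount at r = 0.1103.
D_1 = 3.5472
D_2 = 4.4304
D_3 = 5.5336
D_4 = 6.9114
D_5 = 7.5196
D_6 = 8.1814
D_7 = 8.9013
TV_7 = 9.1150/(0.1103−0.024) = 105.6195
P₀ = Σ Dₜ/(1+r)ᵗ + TV_7/(1+r)^7 = 79.2585

€79.26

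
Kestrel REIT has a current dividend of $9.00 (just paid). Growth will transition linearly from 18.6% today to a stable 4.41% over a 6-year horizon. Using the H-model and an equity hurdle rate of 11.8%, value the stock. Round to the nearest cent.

$179.00

H-model: P₀ = D₀[(1+g_L) + H(g_S−g_L)]/(r−g_L), with H = 6/2 = 3.
P₀ = 9.00 × [(1+0.0441) + 3×(0.186−0.0441)] / (0.118−0.0441)
   = 9.00 × 1.4698 / 0.0739 = 179.0014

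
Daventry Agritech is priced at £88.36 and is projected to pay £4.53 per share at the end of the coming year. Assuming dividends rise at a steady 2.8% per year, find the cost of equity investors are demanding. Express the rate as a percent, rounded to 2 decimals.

Rearranging the constant-growth DDM: r = D₁/P₀ + g.
r = 4.5300 / 88.36 + 0.028 = 0.05127 + 0.028 = 0.07927

7.93%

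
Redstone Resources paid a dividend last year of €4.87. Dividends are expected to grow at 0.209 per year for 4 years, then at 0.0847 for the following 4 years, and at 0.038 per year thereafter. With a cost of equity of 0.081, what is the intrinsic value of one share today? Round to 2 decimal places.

Three-stage DDM. Project D₁…D_8; terminal Gordon value at t=8 with g = 0.038; discount at r = 0.081.
D_1 = 5.8878
D_2 = 7.1184
D_3 = 8.6061
D_4 = 10.4048
D_5 = 11.2861
D_6 = 12.2420
D_7 = 13.2789
D_8 = 14.4037
TV_8 = 14.9510/(0.081−0.038) = 347.6975
P₀ = Σ Dₜ/(1+r)ᵗ + TV_8/(1+r)^8 = 243.1752

€243.18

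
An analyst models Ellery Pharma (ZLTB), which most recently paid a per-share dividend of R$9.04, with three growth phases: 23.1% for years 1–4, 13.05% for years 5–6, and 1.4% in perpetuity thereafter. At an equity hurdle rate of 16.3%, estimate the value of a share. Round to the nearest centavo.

Three-stage DDM. Project D₁…D_6; terminal Gordon value at t=6 with g = 0.014; discount at r = 0.163.
D_1 = 11.1282
D_2 = 13.6989
D_3 = 16.8633
D_4 = 20.7587
D_5 = 23.4677
D_6 = 26.5303
TV_6 = 26.9017/(0.163−0.014) = 180.5483
P₀ = Σ Dₜ/(1+r)ᵗ + TV_6/(1+r)^6 = 136.4806

R$136.48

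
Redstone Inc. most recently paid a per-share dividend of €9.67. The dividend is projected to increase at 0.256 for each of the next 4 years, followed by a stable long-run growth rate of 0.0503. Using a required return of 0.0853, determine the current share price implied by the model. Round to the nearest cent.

Two-stage DDM. Project D₁…D_4 at 0.256, terminal growth 0.0503, discount at r = 0.0853.
D_1 = 12.1455
D_2 = 15.2548
D_3 = 19.1600
D_4 = 24.0650
Terminal value at t=4: TV = D_5/(r−g) = 25.2754/(0.0853−0.0503) = 722.1549
P₀ = 12.1455/(1+0.0853)^1 + 15.2548/(1+0.0853)^2 + 19.1600/(1+0.0853)^3 + 24.0650/(1+0.0853)^4 + 722.1549/(1+0.0853)^4 = 576.9880

€576.99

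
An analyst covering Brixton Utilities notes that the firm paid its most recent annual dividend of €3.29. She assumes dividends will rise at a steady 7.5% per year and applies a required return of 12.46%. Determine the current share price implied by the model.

Gordon growth model: P₀ = D₁/(r − g). D₁ = 3.29 × (1 + 0.075) = 3.5368.
P₀ = 3.5368 / (0.1246 − 0.075) = 3.5368 / 0.0496 = 71.3054

€71.31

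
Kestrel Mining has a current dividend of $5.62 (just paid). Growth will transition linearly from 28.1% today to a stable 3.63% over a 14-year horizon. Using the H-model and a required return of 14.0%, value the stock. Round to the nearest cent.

$148.99

H-model: P₀ = D₀[(1+g_L) + H(g_S−g_L)]/(r−g_L), with H = 14/2 = 7.
P₀ = 5.62 × [(1+0.0363) + 7×(0.281−0.0363)] / (0.14−0.0363)
   = 5.62 × 2.7492 / 0.1037 = 148.9923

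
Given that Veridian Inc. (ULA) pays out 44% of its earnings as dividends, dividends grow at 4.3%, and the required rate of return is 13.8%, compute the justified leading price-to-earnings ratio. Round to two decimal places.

Justified leading P/E = b/(r−g) = 0.44/(0.138−0.043) = 4.6316

4.63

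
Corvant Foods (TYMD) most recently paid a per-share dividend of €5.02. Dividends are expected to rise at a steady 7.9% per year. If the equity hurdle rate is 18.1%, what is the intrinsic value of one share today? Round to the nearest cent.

€53.10

Gordon growth model: P₀ = D₁/(r − g). D₁ = 5.02 × (1 + 0.079) = 5.4166.
P₀ = 5.4166 / (0.181 − 0.079) = 5.4166 / 0.102 = 53.1037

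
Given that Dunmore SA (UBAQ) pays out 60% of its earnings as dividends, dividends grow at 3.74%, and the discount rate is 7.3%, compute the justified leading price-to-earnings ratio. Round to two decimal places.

Justified leading P/E = b/(r−g) = 0.60/(0.073−0.0374) = 16.8539

16.85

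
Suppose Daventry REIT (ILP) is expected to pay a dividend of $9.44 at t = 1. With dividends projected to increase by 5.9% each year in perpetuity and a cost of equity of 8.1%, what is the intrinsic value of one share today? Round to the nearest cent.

Gordon growth model: P₀ = D₁/(r − g), with D₁ = 9.44 given directly.
P₀ = 9.4400 / (0.081 − 0.059) = 9.4400 / 0.022 = 429.0909

$429.09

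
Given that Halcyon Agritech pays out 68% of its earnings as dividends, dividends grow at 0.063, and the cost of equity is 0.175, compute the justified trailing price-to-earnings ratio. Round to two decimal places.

6.45

Justified trailing P/E = b(1+g)/(r−g) = 0.68×(1+0.063)/(0.175−0.063) = 6.4539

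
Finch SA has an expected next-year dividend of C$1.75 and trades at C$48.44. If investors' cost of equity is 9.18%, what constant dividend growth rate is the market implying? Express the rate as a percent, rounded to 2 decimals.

5.57%

From P₀ = D₁/(r − g), the implied growth is g = r − D₁/P₀.
g = 0.0918 − 1.75/48.44 = 0.0918 − 0.03613 = 0.05567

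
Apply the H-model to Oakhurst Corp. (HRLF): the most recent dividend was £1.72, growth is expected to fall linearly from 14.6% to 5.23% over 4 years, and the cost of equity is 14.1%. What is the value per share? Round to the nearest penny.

£24.04

H-model: P₀ = D₀[(1+g_L) + H(g_S−g_L)]/(r−g_L), with H = 4/2 = 2.
P₀ = 1.72 × [(1+0.0523) + 2×(0.146−0.0523)] / (0.141−0.0523)
   = 1.72 × 1.2397 / 0.0887 = 24.0393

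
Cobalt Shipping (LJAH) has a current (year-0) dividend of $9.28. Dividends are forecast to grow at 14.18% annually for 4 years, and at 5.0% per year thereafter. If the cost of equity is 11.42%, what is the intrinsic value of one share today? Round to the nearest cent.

Two-stage DDM. Project D₁…D_4 at 0.1418, terminal growth 0.05, discount at r = 0.1142.
D_1 = 10.5959
D_2 = 12.0984
D_3 = 13.8140
D_4 = 15.7728
Terminal value at t=4: TV = D_5/(r−g) = 16.5614/(0.1142−0.05) = 257.9660
P₀ = 10.5959/(1+0.1142)^1 + 12.0984/(1+0.1142)^2 + 13.8140/(1+0.1142)^3 + 15.7728/(1+0.1142)^4 + 257.9660/(1+0.1142)^4 = 206.8588

$206.86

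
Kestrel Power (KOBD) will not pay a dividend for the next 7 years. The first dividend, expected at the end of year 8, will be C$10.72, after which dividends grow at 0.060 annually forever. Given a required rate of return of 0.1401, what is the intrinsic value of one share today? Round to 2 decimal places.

C$53.45

Deferred-dividend DDM. At t=7 the remaining stream is a growing perpetuity with first payment D_8 = 10.72.
V_7 = D_8/(r−g) = 10.72/(0.1401−0.06) = 133.8327
P₀ = V_7/(1+r)^7 = 133.8327/(1+0.1401)^7 = 53.4517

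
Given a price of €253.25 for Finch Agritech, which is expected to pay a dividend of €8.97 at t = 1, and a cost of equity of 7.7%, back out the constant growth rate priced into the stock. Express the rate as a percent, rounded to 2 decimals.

4.16%

From P₀ = D₁/(r − g), the implied growth is g = r − D₁/P₀.
g = 0.077 − 8.97/253.25 = 0.077 − 0.03542 = 0.04158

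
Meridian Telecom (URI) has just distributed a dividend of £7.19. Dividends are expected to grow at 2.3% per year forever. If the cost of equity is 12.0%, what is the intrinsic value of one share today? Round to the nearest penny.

Gordon growth model: P₀ = D₁/(r − g). D₁ = 7.19 × (1 + 0.023) = 7.3554.
P₀ = 7.3554 / (0.12 − 0.023) = 7.3554 / 0.097 = 75.8286

£75.83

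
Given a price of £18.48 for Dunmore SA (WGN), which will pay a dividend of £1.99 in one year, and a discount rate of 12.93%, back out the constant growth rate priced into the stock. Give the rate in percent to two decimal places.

2.16%

From P₀ = D₁/(r − g), the implied growth is g = r − D₁/P₀.
g = 0.1293 − 1.99/18.48 = 0.1293 − 0.10768 = 0.02162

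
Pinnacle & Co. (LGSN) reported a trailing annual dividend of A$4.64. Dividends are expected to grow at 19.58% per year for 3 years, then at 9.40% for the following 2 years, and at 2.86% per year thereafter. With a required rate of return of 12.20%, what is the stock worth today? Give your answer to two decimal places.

Three-stage DDM. Project D₁…D_5; terminal Gordon value at t=5 with g = 0.0286; discount at r = 0.122.
D_1 = 5.5485
D_2 = 6.6349
D_3 = 7.9340
D_4 = 8.6798
D_5 = 9.4957
TV_5 = 9.7673/(0.122−0.0286) = 104.5750
P₀ = Σ Dₜ/(1+r)ᵗ + TV_5/(1+r)^5 = 85.4617

A$85.46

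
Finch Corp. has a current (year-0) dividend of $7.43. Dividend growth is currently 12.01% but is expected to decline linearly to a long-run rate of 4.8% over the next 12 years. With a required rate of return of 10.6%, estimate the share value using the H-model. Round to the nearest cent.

H-model: P₀ = D₀[(1+g_L) + H(g_S−g_L)]/(r−g_L), with H = 12/2 = 6.
P₀ = 7.43 × [(1+0.048) + 6×(0.1201−0.048)] / (0.106−0.048)
   = 7.43 × 1.4806 / 0.058 = 189.6700

$189.67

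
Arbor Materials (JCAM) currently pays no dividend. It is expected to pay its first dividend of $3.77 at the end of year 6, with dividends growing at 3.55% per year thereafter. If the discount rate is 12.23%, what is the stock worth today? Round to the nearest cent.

$24.39

Deferred-dividend DDM. At t=5 the remaining stream is a growing perpetuity with first payment D_6 = 3.77.
V_5 = D_6/(r−g) = 3.77/(0.1223−0.0355) = 43.4332
P₀ = V_5/(1+r)^5 = 43.4332/(1+0.1223)^5 = 24.3937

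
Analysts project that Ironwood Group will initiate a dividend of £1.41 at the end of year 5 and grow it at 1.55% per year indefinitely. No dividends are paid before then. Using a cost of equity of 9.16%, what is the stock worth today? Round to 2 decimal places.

Deferred-dividend DDM. At t=4 the remaining stream is a growing perpetuity with first payment D_5 = 1.41.
V_4 = D_5/(r−g) = 1.41/(0.0916−0.0155) = 18.5283
P₀ = V_4/(1+r)^4 = 18.5283/(1+0.0916)^4 = 13.0491

£13.05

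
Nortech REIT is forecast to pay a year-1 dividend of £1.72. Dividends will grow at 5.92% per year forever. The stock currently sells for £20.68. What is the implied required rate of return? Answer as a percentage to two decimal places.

Rearranging the constant-growth DDM: r = D₁/P₀ + g.
r = 1.7200 / 20.68 + 0.0592 = 0.08317 + 0.0592 = 0.14237

14.24%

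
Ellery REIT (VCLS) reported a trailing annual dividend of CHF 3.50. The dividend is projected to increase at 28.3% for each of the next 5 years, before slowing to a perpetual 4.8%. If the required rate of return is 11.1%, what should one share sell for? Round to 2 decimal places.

Two-stage DDM. Project D₁…D_5 at 0.283, terminal growth 0.048, discount at r = 0.111.
D_1 = 4.4905
D_2 = 5.7613
D_3 = 7.3918
D_4 = 9.4836
D_5 = 12.1675
Terminal value at t=5: TV = D_6/(r−g) = 12.7515/(0.111−0.048) = 202.4054
P₀ = 4.4905/(1+0.111)^1 + 5.7613/(1+0.111)^2 + 7.3918/(1+0.111)^3 + 9.4836/(1+0.111)^4 + 12.1675/(1+0.111)^5 + 202.4054/(1+0.111)^5 = 147.0909

CHF 147.09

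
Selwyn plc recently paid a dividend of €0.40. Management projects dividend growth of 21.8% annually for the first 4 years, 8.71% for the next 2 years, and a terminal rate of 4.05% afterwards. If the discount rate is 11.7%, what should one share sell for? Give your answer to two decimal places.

Three-stage DDM. Project D₁…D_6; terminal Gordon value at t=6 with g = 0.0405; discount at r = 0.117.
D_1 = 0.4872
D_2 = 0.5934
D_3 = 0.7228
D_4 = 0.8803
D_5 = 0.9570
D_6 = 1.0404
TV_6 = 1.0825/(0.117−0.0405) = 14.1504
P₀ = Σ Dₜ/(1+r)ᵗ + TV_6/(1+r)^6 = 10.3672

€10.37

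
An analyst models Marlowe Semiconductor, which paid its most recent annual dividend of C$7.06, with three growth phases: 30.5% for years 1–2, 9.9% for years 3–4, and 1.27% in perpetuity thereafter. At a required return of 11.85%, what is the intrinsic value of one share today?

C$125.38

Three-stage DDM. Project D₁…D_4; terminal Gordon value at t=4 with g = 0.0127; discount at r = 0.1185.
D_1 = 9.2133
D_2 = 12.0234
D_3 = 13.2137
D_4 = 14.5218
TV_4 = 14.7062/(0.1185−0.0127) = 139.0005
P₀ = Σ Dₜ/(1+r)ᵗ + TV_4/(1+r)^4 = 125.3816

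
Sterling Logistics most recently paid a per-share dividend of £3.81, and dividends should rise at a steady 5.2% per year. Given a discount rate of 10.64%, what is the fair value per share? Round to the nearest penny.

£73.68

Gordon growth model: P₀ = D₁/(r − g). D₁ = 3.81 × (1 + 0.052) = 4.0081.
P₀ = 4.0081 / (0.1064 − 0.052) = 4.0081 / 0.0544 = 73.6787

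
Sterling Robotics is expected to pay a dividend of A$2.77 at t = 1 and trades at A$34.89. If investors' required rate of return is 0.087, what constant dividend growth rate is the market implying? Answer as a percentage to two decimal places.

0.76%

From P₀ = D₁/(r − g), the implied growth is g = r − D₁/P₀.
g = 0.087 − 2.77/34.89 = 0.087 − 0.07939 = 0.00761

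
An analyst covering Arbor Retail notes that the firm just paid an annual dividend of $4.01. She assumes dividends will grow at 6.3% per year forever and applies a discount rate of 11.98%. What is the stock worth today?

$75.05

Gordon growth model: P₀ = D₁/(r − g). D₁ = 4.01 × (1 + 0.063) = 4.2626.
P₀ = 4.2626 / (0.1198 − 0.063) = 4.2626 / 0.0568 = 75.0463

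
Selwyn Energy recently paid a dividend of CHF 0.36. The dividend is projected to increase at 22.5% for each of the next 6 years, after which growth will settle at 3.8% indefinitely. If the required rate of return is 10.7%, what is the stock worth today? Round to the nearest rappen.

CHF 13.07

Two-stage DDM. Project D₁…D_6 at 0.225, terminal growth 0.038, discount at r = 0.107.
D_1 = 0.4410
D_2 = 0.5402
D_3 = 0.6618
D_4 = 0.8107
D_5 = 0.9931
D_6 = 1.2165
Terminal value at t=6: TV = D_7/(r−g) = 1.2627/(0.107−0.038) = 18.3007
P₀ = 0.4410/(1+0.107)^1 + 0.5402/(1+0.107)^2 + 0.6618/(1+0.107)^3 + 0.8107/(1+0.107)^4 + 0.9931/(1+0.107)^5 + 1.2165/(1+0.107)^6 + 18.3007/(1+0.107)^6 = 13.0698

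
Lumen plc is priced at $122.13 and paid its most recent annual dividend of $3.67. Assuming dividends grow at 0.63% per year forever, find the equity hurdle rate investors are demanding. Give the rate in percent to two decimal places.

3.65%

Rearranging the constant-growth DDM: r = D₁/P₀ + g.
D₁ = 3.67 × (1 + 0.0063) = 3.6931.
r = 3.6931 / 122.13 + 0.0063 = 0.03024 + 0.0063 = 0.03654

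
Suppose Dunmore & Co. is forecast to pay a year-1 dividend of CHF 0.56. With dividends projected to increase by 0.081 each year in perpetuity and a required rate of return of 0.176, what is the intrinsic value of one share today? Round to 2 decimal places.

CHF 5.89

Gordon growth model: P₀ = D₁/(r − g), with D₁ = 0.56 given directly.
P₀ = 0.5600 / (0.176 − 0.081) = 0.5600 / 0.095 = 5.8947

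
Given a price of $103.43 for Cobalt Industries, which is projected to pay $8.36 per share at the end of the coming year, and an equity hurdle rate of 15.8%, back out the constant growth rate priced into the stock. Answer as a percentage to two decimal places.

From P₀ = D₁/(r − g), the implied growth is g = r − D₁/P₀.
g = 0.158 − 8.36/103.43 = 0.158 − 0.08083 = 0.07717

7.72%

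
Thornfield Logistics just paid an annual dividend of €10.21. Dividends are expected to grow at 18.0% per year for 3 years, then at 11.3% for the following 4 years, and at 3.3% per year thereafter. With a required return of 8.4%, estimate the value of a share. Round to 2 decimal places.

€389.15

Three-stage DDM. Project D₁…D_7; terminal Gordon value at t=7 with g = 0.033; discount at r = 0.084.
D_1 = 12.0478
D_2 = 14.2164
D_3 = 16.7754
D_4 = 18.6710
D_5 = 20.7808
D_6 = 23.1290
D_7 = 25.7426
TV_7 = 26.5921/(0.084−0.033) = 521.4139
P₀ = Σ Dₜ/(1+r)ᵗ + TV_7/(1+r)^7 = 389.1491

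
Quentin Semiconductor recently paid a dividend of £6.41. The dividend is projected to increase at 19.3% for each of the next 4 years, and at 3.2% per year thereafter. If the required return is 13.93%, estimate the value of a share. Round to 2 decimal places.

Two-stage DDM. Project D₁…D_4 at 0.193, terminal growth 0.032, discount at r = 0.1393.
D_1 = 7.6471
D_2 = 9.1230
D_3 = 10.8838
D_4 = 12.9843
Terminal value at t=4: TV = D_5/(r−g) = 13.3998/(0.1393−0.032) = 124.8820
P₀ = 7.6471/(1+0.1393)^1 + 9.1230/(1+0.1393)^2 + 10.8838/(1+0.1393)^3 + 12.9843/(1+0.1393)^4 + 124.8820/(1+0.1393)^4 = 102.9291

£102.93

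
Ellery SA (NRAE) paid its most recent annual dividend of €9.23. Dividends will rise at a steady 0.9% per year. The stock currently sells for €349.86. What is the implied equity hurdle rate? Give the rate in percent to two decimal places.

3.56%

Rearranging the constant-growth DDM: r = D₁/P₀ + g.
D₁ = 9.23 × (1 + 0.009) = 9.3131.
r = 9.3131 / 349.86 + 0.009 = 0.02662 + 0.009 = 0.03562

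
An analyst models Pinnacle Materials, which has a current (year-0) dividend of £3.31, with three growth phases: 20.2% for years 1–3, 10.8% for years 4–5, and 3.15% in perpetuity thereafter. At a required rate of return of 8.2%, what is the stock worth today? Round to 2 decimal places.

£118.90

Three-stage DDM. Project D₁…D_5; terminal Gordon value at t=5 with g = 0.0315; discount at r = 0.082.
D_1 = 3.9786
D_2 = 4.7823
D_3 = 5.7483
D_4 = 6.3691
D_5 = 7.0570
TV_5 = 7.2793/(0.082−0.0315) = 144.1447
P₀ = Σ Dₜ/(1+r)ᵗ + TV_5/(1+r)^5 = 118.9048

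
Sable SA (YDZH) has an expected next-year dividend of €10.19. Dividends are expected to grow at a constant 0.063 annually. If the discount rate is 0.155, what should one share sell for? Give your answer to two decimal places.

€110.76

Gordon growth model: P₀ = D₁/(r − g), with D₁ = 10.19 given directly.
P₀ = 10.1900 / (0.155 − 0.063) = 10.1900 / 0.092 = 110.7609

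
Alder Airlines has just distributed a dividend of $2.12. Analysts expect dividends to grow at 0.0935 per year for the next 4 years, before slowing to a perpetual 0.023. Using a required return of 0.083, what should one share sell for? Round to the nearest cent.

$46.26

Two-stage DDM. Project D₁…D_4 at 0.0935, terminal growth 0.023, discount at r = 0.083.
D_1 = 2.3182
D_2 = 2.5350
D_3 = 2.7720
D_4 = 3.0312
Terminal value at t=4: TV = D_5/(r−g) = 3.1009/(0.083−0.023) = 51.6815
P₀ = 2.3182/(1+0.083)^1 + 2.5350/(1+0.083)^2 + 2.7720/(1+0.083)^3 + 3.0312/(1+0.083)^4 + 51.6815/(1+0.083)^4 = 46.2558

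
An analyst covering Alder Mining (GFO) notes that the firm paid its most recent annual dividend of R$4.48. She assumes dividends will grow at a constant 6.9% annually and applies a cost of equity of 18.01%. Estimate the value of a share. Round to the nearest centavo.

R$43.11

Gordon growth model: P₀ = D₁/(r − g). D₁ = 4.48 × (1 + 0.069) = 4.7891.
P₀ = 4.7891 / (0.1801 − 0.069) = 4.7891 / 0.1111 = 43.1064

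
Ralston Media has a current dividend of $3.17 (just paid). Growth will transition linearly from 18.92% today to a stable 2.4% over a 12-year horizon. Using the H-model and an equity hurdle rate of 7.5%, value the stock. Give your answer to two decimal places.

$125.26

H-model: P₀ = D₀[(1+g_L) + H(g_S−g_L)]/(r−g_L), with H = 12/2 = 6.
P₀ = 3.17 × [(1+0.024) + 6×(0.1892−0.024)] / (0.075−0.024)
   = 3.17 × 2.0152 / 0.051 = 125.2585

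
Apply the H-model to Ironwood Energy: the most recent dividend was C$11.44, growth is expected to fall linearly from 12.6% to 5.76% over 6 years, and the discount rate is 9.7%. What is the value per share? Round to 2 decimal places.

C$366.66

H-model: P₀ = D₀[(1+g_L) + H(g_S−g_L)]/(r−g_L), with H = 6/2 = 3.
P₀ = 11.44 × [(1+0.0576) + 3×(0.126−0.0576)] / (0.097−0.0576)
   = 11.44 × 1.2628 / 0.0394 = 366.6607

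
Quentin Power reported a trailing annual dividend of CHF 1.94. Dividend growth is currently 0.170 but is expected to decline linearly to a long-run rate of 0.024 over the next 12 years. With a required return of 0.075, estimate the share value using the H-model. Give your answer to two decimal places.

H-model: P₀ = D₀[(1+g_L) + H(g_S−g_L)]/(r−g_L), with H = 12/2 = 6.
P₀ = 1.94 × [(1+0.024) + 6×(0.17−0.024)] / (0.075−0.024)
   = 1.94 × 1.9000 / 0.051 = 72.2745

CHF 72.27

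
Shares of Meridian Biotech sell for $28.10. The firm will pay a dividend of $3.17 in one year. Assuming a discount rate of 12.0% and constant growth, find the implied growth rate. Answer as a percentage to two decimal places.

0.72%

From P₀ = D₁/(r − g), the implied growth is g = r − D₁/P₀.
g = 0.12 − 3.17/28.10 = 0.12 − 0.11281 = 0.00719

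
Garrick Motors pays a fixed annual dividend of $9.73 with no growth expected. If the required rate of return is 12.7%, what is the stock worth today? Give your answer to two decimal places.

$76.61

Zero-growth DDM (perpetuity): P₀ = D/r = 9.73 / 0.127 = 76.6142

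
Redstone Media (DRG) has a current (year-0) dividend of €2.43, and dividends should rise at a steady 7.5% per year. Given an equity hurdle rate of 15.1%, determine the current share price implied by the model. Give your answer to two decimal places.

Gordon growth model: P₀ = D₁/(r − g). D₁ = 2.43 × (1 + 0.075) = 2.6122.
P₀ = 2.6122 / (0.151 − 0.075) = 2.6122 / 0.076 = 34.3717

€34.37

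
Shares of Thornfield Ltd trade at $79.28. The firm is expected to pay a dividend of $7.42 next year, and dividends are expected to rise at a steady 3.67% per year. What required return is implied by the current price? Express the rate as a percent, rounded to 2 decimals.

13.03%

Rearranging the constant-growth DDM: r = D₁/P₀ + g.
r = 7.4200 / 79.28 + 0.0367 = 0.09359 + 0.0367 = 0.13029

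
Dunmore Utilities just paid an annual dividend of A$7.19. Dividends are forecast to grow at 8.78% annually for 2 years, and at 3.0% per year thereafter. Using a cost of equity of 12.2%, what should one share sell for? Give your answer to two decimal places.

Two-stage DDM. Project D₁…D_2 at 0.0878, terminal growth 0.03, discount at r = 0.122.
D_1 = 7.8213
D_2 = 8.5080
Terminal value at t=2: TV = D_3/(r−g) = 8.7632/(0.122−0.03) = 95.2525
P₀ = 7.8213/(1+0.122)^1 + 8.5080/(1+0.122)^2 + 95.2525/(1+0.122)^2 = 89.3934

A$89.39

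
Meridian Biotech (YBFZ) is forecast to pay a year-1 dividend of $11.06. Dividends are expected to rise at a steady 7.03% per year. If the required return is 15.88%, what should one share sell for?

$124.97

Gordon growth model: P₀ = D₁/(r − g), with D₁ = 11.06 given directly.
P₀ = 11.0600 / (0.1588 − 0.0703) = 11.0600 / 0.0885 = 124.9718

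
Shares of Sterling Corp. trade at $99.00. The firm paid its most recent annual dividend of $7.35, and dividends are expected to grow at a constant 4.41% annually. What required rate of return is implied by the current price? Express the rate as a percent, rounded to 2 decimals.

12.16%

Rearranging the constant-growth DDM: r = D₁/P₀ + g.
D₁ = 7.35 × (1 + 0.0441) = 7.6741.
r = 7.6741 / 99.00 + 0.0441 = 0.07752 + 0.0441 = 0.12162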